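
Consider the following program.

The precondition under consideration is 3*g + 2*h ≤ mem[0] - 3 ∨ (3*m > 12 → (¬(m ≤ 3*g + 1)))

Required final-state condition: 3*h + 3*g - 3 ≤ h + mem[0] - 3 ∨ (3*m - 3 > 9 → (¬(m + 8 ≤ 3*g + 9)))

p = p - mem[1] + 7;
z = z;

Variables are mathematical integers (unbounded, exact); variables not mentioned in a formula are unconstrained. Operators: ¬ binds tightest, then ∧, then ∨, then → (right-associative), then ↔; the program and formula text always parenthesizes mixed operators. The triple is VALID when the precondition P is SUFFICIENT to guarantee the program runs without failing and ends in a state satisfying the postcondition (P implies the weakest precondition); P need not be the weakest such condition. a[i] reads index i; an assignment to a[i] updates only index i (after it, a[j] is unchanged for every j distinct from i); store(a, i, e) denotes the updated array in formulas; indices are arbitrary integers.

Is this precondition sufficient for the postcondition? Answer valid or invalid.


Working backward. After the program, the postcondition 3*h + 3*g - 3 ≤ h + mem[0] - 3 ∨ (3*m - 3 > 9 → (¬(m + 8 ≤ 3*g + 9))) must hold; in canonical form it is 3*g + 2*h ≤ mem[0] ∨ (3*m > 12 → (¬(m ≤ 3*g + 1))).
Before z := z: 3*g + 2*h ≤ mem[0] ∨ (3*m > 12 → (¬(m ≤ 3*g + 1)))
Before p := p - mem[1] + 7: 3*g + 2*h ≤ mem[0] ∨ (3*m > 12 → (¬(m ≤ 3*g + 1)))
The weakest precondition is 3*g + 2*h ≤ mem[0] ∨ (3*m > 12 → (¬(m ≤ 3*g + 1))).
Check whether 3*g + 2*h ≤ mem[0] - 3 ∨ (3*m > 12 → (¬(m ≤ 3*g + 1))) implies it.
Every state satisfying the precondition satisfies the weakest precondition: the implication holds.
Answer: valid


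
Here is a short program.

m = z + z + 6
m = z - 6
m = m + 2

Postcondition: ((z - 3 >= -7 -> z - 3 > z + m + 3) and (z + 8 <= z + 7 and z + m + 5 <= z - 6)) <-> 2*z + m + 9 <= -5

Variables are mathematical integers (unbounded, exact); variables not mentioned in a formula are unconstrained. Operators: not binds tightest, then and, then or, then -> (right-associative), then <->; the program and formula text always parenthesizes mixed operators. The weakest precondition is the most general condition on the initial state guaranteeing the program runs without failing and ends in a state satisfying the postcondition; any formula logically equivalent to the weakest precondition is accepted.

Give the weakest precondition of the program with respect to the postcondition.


Working backward. After the program, the postcondition ((z - 3 >= -7 -> z - 3 > z + m + 3) and (z + 8 <= z + 7 and z + m + 5 <= z - 6)) <-> 2*z + m + 9 <= -5 must hold; in canonical form it is not (m + 2*z <= -14).
Before m := m + 2: not (m + 2*z <= -16)
Before m := z - 6: not (3*z <= -10)
Before m := z + z + 6: not (3*z <= -10)
Answer: WP = not (3*z <= -10)


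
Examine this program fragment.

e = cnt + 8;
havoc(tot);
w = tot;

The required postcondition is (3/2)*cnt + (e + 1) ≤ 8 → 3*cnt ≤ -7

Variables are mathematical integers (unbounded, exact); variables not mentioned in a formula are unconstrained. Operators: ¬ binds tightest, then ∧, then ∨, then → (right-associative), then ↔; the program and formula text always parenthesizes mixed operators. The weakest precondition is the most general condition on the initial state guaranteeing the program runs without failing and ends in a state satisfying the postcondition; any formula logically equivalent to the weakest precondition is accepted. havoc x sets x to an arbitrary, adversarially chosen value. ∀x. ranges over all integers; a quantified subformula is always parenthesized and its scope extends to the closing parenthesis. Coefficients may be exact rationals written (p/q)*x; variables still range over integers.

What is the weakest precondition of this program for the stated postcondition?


Working backward. After the program, the postcondition (3/2)*cnt + (e + 1) ≤ 8 → 3*cnt ≤ -7 must hold; in canonical form it is (3/2)*cnt + e ≤ 7 → 3*cnt ≤ -7.
Before w := tot: (3/2)*cnt + e ≤ 7 → 3*cnt ≤ -7
Before havoc tot: (3/2)*cnt + e ≤ 7 → 3*cnt ≤ -7
Before e := cnt + 8: (5/2)*cnt ≤ -1 → 3*cnt ≤ -7
Answer: WP = (5/2)*cnt ≤ -1 → 3*cnt ≤ -7


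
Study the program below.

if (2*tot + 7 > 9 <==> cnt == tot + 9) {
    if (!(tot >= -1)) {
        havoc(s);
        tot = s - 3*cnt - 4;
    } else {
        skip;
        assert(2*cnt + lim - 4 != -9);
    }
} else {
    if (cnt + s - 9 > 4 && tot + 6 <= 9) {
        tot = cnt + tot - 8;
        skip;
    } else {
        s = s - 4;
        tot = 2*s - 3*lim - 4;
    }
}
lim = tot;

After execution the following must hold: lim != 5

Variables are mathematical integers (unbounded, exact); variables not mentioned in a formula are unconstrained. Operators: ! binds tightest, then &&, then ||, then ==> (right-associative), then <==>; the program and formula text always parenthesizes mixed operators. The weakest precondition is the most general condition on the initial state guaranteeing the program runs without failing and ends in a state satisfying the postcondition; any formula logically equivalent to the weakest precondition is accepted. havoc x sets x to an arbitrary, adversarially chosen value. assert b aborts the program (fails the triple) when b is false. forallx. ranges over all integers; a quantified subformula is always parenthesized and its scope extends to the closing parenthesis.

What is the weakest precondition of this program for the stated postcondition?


Working backward. After the program, lim != 5 must hold.
Before lim := tot: tot != 5
Then branch requires ((!(tot >= -1)) ==> (forall s_1. s_1 != 3*cnt + 9)) && (tot >= -1 ==> (2*cnt + lim != -5 && tot != 5)); else branch requires ((cnt + s > 13 && tot <= 3) ==> cnt + tot != 13) && ((!(cnt + s > 13 && tot <= 3)) ==> 2*s != 3*lim + 17).
Before the if: ((2*tot > 2 <==> cnt == tot + 9) ==> (((!(tot >= -1)) ==> (forall s_1. s_1 != 3*cnt + 9)) && (tot >= -1 ==> (2*cnt + lim != -5 && tot != 5)))) && ((!(2*tot > 2 <==> cnt == tot + 9)) ==> (((cnt + s > 13 && tot <= 3) ==> cnt + tot != 13) && ((!(cnt + s > 13 && tot <= 3)) ==> 2*s != 3*lim + 17)))
Answer: WP = ((2*tot > 2 <==> cnt == tot + 9) ==> (((!(tot >= -1)) ==> (forall s_1. s_1 != 3*cnt + 9)) && (tot >= -1 ==> (2*cnt + lim != -5 && tot != 5)))) && ((!(2*tot > 2 <==> cnt == tot + 9)) ==> (((cnt + s > 13 && tot <= 3) ==> cnt + tot != 13) && ((!(cnt + s > 13 && tot <= 3)) ==> 2*s != 3*lim + 17)))


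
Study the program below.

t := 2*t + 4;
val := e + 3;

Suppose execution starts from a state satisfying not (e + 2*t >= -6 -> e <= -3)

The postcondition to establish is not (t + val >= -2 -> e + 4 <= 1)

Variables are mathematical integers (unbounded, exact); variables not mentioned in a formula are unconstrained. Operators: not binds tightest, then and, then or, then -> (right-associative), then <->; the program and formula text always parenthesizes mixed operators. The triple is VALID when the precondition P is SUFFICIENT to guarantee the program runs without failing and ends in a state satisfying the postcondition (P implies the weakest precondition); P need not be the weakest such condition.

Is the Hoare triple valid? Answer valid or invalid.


Working backward. After the program, the postcondition not (t + val >= -2 -> e + 4 <= 1) must hold; in canonical form it is not (t + val >= -2 -> e <= -3).
Before val := e + 3: not (e + t >= -5 -> e <= -3)
Before t := 2*t + 4: not (e + 2*t >= -9 -> e <= -3)
The weakest precondition is not (e + 2*t >= -9 -> e <= -3).
Check whether not (e + 2*t >= -6 -> e <= -3) implies it.
Every state satisfying the precondition satisfies the weakest precondition: the implication holds.
Answer: valid


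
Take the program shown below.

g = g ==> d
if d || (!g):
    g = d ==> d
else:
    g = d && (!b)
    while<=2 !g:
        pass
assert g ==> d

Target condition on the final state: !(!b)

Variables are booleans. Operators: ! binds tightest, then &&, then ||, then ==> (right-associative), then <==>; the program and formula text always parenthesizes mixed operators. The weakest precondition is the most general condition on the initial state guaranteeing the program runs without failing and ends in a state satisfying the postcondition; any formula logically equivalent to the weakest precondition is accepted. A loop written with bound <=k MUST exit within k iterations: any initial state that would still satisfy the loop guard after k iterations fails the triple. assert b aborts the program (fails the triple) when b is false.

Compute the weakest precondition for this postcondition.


Working backward. After the program, the postcondition !(!b) must hold; in canonical form it is b.
Before assert g ==> d: (g ==> d) && b
Then branch requires d && b; else branch requires ((!(d && (!b))) ==> (d && (!b) && ((d && (!b)) ==> (((d && (!b)) ==> d) && b)))) && ((d && (!b)) ==> (((d && (!b)) ==> d) && b)).
Before the if: ((d || (!g)) ==> (d && b)) && ((!(d || (!g))) ==> (((!(d && (!b))) ==> (d && (!b) && ((d && (!b)) ==> (((d && (!b)) ==> d) && b)))) && ((d && (!b)) ==> (((d && (!b)) ==> d) && b))))
Before g := g ==> d: ((d || (!(g ==> d))) ==> (d && b)) && ((!(d || (!(g ==> d)))) ==> (((!(d && (!b))) ==> (d && (!b) && ((d && (!b)) ==> (((d && (!b)) ==> d) && b)))) && ((d && (!b)) ==> (((d && (!b)) ==> d) && b))))
Answer: WP = ((d || (!(g ==> d))) ==> (d && b)) && ((!(d || (!(g ==> d)))) ==> (((!(d && (!b))) ==> (d && (!b) && ((d && (!b)) ==> (((d && (!b)) ==> d) && b)))) && ((d && (!b)) ==> (((d && (!b)) ==> d) && b))))


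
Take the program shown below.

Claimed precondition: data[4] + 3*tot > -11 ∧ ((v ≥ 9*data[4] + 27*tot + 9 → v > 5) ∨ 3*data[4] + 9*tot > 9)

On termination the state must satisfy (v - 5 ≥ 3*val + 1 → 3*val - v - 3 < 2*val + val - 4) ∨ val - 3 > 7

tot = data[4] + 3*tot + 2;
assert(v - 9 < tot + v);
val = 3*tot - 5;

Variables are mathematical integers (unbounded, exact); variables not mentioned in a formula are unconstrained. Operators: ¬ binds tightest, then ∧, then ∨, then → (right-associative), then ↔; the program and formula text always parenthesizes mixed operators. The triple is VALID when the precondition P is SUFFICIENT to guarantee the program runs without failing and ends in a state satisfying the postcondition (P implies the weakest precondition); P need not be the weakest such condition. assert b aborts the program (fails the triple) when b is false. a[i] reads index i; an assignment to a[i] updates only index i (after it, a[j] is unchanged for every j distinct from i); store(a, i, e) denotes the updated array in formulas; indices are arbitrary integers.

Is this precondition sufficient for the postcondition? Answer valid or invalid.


Working backward. After the program, the postcondition (v - 5 ≥ 3*val + 1 → 3*val - v - 3 < 2*val + val - 4) ∨ val - 3 > 7 must hold; in canonical form it is (v ≥ 3*val + 6 → v > 1) ∨ val > 10.
Before val := 3*tot - 5: (v ≥ 9*tot - 9 → v > 1) ∨ 3*tot > 15
Before assert v - 9 < tot + v: tot > -9 ∧ ((v ≥ 9*tot - 9 → v > 1) ∨ 3*tot > 15)
Before tot := data[4] + 3*tot + 2: data[4] + 3*tot > -11 ∧ ((v ≥ 9*data[4] + 27*tot + 9 → v > 1) ∨ 3*data[4] + 9*tot > 9)
The weakest precondition is data[4] + 3*tot > -11 ∧ ((v ≥ 9*data[4] + 27*tot + 9 → v > 1) ∨ 3*data[4] + 9*tot > 9).
Check whether data[4] + 3*tot > -11 ∧ ((v ≥ 9*data[4] + 27*tot + 9 → v > 5) ∨ 3*data[4] + 9*tot > 9) implies it.
Every state satisfying the precondition satisfies the weakest precondition: the implication holds.
Answer: valid


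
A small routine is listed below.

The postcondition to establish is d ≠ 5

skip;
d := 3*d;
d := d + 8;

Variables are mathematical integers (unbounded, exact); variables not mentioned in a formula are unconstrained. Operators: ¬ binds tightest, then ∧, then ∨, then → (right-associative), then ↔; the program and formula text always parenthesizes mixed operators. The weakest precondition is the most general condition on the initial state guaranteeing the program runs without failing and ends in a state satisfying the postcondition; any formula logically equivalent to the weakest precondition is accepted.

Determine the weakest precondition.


Working backward. After the program, d ≠ 5 must hold.
Before d := d + 8: d ≠ -3
Before d := 3*d: 3*d ≠ -3
Before skip: 3*d ≠ -3
Answer: WP = 3*d ≠ -3


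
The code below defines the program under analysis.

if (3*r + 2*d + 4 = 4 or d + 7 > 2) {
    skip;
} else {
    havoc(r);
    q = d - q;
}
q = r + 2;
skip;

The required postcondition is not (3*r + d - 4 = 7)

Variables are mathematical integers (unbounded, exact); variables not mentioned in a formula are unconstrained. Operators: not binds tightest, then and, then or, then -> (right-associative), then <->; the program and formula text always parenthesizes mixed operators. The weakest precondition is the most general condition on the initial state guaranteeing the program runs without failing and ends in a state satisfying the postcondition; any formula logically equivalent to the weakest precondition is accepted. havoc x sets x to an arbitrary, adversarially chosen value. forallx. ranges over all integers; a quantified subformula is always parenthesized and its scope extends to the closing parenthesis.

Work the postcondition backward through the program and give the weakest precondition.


Working backward. After the program, the postcondition not (3*r + d - 4 = 7) must hold; in canonical form it is not (d + 3*r = 11).
Before skip: not (d + 3*r = 11)
Before q := r + 2: not (d + 3*r = 11)
Then branch requires not (d + 3*r = 11); else branch requires forall r_1. (not (d + 3*r_1 = 11)).
Before the if: ((2*d + 3*r = 0 or d > -5) -> (not (d + 3*r = 11))) and ((not (2*d + 3*r = 0 or d > -5)) -> (forall r_1. (not (d + 3*r_1 = 11))))
Answer: WP = ((2*d + 3*r = 0 or d > -5) -> (not (d + 3*r = 11))) and ((not (2*d + 3*r = 0 or d > -5)) -> (forall r_1. (not (d + 3*r_1 = 11))))


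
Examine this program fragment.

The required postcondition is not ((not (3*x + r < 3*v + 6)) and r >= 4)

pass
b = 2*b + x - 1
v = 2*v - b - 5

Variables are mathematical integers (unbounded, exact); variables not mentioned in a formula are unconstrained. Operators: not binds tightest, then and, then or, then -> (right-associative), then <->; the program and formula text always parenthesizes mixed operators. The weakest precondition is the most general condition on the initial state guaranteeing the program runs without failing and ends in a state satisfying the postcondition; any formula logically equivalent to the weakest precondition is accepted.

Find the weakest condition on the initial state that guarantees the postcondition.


Working backward. After the program, the postcondition not ((not (3*x + r < 3*v + 6)) and r >= 4) must hold; in canonical form it is not ((not (r + 3*x < 3*v + 6)) and r >= 4).
Before v := 2*v - b - 5: not ((not (3*b + r + 3*x < 6*v - 9)) and r >= 4)
Before b := 2*b + x - 1: not ((not (6*b + r + 6*x < 6*v - 6)) and r >= 4)
Before skip: not ((not (6*b + r + 6*x < 6*v - 6)) and r >= 4)
Answer: WP = not ((not (6*b + r + 6*x < 6*v - 6)) and r >= 4)


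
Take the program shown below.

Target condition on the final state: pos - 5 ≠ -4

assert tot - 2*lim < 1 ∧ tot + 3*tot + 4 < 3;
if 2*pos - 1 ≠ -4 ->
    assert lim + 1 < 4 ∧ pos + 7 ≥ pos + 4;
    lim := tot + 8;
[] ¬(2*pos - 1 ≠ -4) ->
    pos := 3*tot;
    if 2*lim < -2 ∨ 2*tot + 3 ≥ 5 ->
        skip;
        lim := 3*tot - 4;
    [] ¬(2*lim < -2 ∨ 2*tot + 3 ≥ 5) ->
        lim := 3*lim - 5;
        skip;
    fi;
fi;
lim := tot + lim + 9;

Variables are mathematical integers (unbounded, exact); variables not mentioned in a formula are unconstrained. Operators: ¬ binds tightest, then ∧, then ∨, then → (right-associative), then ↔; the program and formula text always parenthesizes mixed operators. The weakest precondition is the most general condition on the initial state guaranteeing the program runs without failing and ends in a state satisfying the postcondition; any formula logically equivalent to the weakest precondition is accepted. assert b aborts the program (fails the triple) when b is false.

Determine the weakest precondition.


Working backward. After the program, the postcondition pos - 5 ≠ -4 must hold; in canonical form it is pos ≠ 1.
Before lim := tot + lim + 9: pos ≠ 1
Then branch requires lim < 3 ∧ pos ≠ 1; else branch requires ((2*lim < -2 ∨ 2*tot ≥ 2) → 3*tot ≠ 1) ∧ ((¬(2*lim < -2 ∨ 2*tot ≥ 2)) → 3*tot ≠ 1).
Before the if: (2*pos ≠ -3 → (lim < 3 ∧ pos ≠ 1)) ∧ ((¬(2*pos ≠ -3)) → (((2*lim < -2 ∨ 2*tot ≥ 2) → 3*tot ≠ 1) ∧ ((¬(2*lim < -2 ∨ 2*tot ≥ 2)) → 3*tot ≠ 1)))
Before assert tot - 2*lim < 1 ∧ tot + 3*tot + 4 < 3: tot < 2*lim + 1 ∧ 4*tot < -1 ∧ (2*pos ≠ -3 → (lim < 3 ∧ pos ≠ 1)) ∧ ((¬(2*pos ≠ -3)) → (((2*lim < -2 ∨ 2*tot ≥ 2) → 3*tot ≠ 1) ∧ ((¬(2*lim < -2 ∨ 2*tot ≥ 2)) → 3*tot ≠ 1)))
Answer: WP = tot < 2*lim + 1 ∧ 4*tot < -1 ∧ (2*pos ≠ -3 → (lim < 3 ∧ pos ≠ 1)) ∧ ((¬(2*pos ≠ -3)) → (((2*lim < -2 ∨ 2*tot ≥ 2) → 3*tot ≠ 1) ∧ ((¬(2*lim < -2 ∨ 2*tot ≥ 2)) → 3*tot ≠ 1)))


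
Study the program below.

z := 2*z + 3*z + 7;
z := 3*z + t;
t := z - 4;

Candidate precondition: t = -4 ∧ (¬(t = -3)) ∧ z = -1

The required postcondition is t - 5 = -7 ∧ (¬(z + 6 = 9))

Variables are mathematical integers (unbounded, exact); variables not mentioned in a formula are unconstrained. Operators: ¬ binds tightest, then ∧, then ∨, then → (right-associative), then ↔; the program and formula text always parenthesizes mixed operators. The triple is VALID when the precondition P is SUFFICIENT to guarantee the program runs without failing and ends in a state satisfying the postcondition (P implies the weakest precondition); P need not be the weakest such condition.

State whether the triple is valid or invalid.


Working backward. After the program, the postcondition t - 5 = -7 ∧ (¬(z + 6 = 9)) must hold; in canonical form it is t = -2 ∧ (¬(z = 3)).
Before t := z - 4: z = 2 ∧ (¬(z = 3))
Before z := 3*z + t: t + 3*z = 2 ∧ (¬(t + 3*z = 3))
Before z := 2*z + 3*z + 7: t + 15*z = -19 ∧ (¬(t + 15*z = -18))
The weakest precondition is t + 15*z = -19 ∧ (¬(t + 15*z = -18)).
Check whether t = -4 ∧ (¬(t = -3)) ∧ z = -1 implies it.
Every state satisfying the precondition satisfies the weakest precondition: the implication holds.
Answer: valid


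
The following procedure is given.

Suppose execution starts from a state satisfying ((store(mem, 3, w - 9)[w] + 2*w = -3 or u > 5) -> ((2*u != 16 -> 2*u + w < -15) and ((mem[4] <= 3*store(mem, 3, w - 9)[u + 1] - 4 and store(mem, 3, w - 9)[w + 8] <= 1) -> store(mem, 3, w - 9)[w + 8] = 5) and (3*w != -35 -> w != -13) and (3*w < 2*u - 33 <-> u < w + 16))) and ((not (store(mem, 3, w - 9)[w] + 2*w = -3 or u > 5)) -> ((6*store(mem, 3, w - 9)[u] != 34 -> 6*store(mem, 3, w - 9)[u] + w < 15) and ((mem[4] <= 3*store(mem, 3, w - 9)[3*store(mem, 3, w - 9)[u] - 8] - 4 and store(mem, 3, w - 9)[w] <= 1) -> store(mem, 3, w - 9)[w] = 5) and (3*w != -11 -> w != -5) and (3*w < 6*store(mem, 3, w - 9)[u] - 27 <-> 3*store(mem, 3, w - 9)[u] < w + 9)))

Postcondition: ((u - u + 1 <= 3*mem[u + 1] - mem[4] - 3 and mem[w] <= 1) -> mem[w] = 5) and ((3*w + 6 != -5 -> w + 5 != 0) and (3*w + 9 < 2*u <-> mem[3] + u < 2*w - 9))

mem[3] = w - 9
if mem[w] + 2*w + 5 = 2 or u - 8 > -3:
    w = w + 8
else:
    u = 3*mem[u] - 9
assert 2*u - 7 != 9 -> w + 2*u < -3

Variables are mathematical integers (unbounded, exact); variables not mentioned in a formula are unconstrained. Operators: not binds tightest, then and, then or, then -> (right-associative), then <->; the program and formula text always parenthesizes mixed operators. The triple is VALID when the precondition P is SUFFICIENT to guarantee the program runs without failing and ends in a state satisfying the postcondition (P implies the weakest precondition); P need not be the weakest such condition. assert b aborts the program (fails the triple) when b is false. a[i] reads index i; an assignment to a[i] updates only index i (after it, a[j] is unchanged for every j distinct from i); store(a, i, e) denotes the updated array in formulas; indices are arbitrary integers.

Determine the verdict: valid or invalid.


Working backward. After the program, the postcondition ((u - u + 1 <= 3*mem[u + 1] - mem[4] - 3 and mem[w] <= 1) -> mem[w] = 5) and ((3*w + 6 != -5 -> w + 5 != 0) and (3*w + 9 < 2*u <-> mem[3] + u < 2*w - 9)) must hold; in canonical form it is ((mem[4] <= 3*mem[u + 1] - 4 and mem[w] <= 1) -> mem[w] = 5) and (3*w != -11 -> w != -5) and (3*w < 2*u - 9 <-> mem[3] + u < 2*w - 9).
Before assert 2*u - 7 != 9 -> w + 2*u < -3: (2*u != 16 -> 2*u + w < -3) and ((mem[4] <= 3*mem[u + 1] - 4 and mem[w] <= 1) -> mem[w] = 5) and (3*w != -11 -> w != -5) and (3*w < 2*u - 9 <-> mem[3] + u < 2*w - 9)
Then branch requires (2*u != 16 -> 2*u + w < -11) and ((mem[4] <= 3*mem[u + 1] - 4 and mem[w + 8] <= 1) -> mem[w + 8] = 5) and (3*w != -35 -> w != -13) and (3*w < 2*u - 33 <-> mem[3] + u < 2*w + 7); else branch requires (6*mem[u] != 34 -> 6*mem[u] + w < 15) and ((mem[4] <= 3*mem[3*mem[u] - 8] - 4 and mem[w] <= 1) -> mem[w] = 5) and (3*w != -11 -> w != -5) and (3*w < 6*mem[u] - 27 <-> mem[3] + 3*mem[u] < 2*w).
Before the if: ((mem[w] + 2*w = -3 or u > 5) -> ((2*u != 16 -> 2*u + w < -11) and ((mem[4] <= 3*mem[u + 1] - 4 and mem[w + 8] <= 1) -> mem[w + 8] = 5) and (3*w != -35 -> w != -13) and (3*w < 2*u - 33 <-> mem[3] + u < 2*w + 7))) and ((not (mem[w] + 2*w = -3 or u > 5)) -> ((6*mem[u] != 34 -> 6*mem[u] + w < 15) and ((mem[4] <= 3*mem[3*mem[u] - 8] - 4 and mem[w] <= 1) -> mem[w] = 5) and (3*w != -11 -> w != -5) and (3*w < 6*mem[u] - 27 <-> mem[3] + 3*mem[u] < 2*w)))
Before mem[3] := w - 9: ((store(mem, 3, w - 9)[w] + 2*w = -3 or u > 5) -> ((2*u != 16 -> 2*u + w < -11) and ((mem[4] <= 3*store(mem, 3, w - 9)[u + 1] - 4 and store(mem, 3, w - 9)[w + 8] <= 1) -> store(mem, 3, w - 9)[w + 8] = 5) and (3*w != -35 -> w != -13) and (3*w < 2*u - 33 <-> u < w + 16))) and ((not (store(mem, 3, w - 9)[w] + 2*w = -3 or u > 5)) -> ((6*store(mem, 3, w - 9)[u] != 34 -> 6*store(mem, 3, w - 9)[u] + w < 15) and ((mem[4] <= 3*store(mem, 3, w - 9)[3*store(mem, 3, w - 9)[u] - 8] - 4 and store(mem, 3, w - 9)[w] <= 1) -> store(mem, 3, w - 9)[w] = 5) and (3*w != -11 -> w != -5) and (3*w < 6*store(mem, 3, w - 9)[u] - 27 <-> 3*store(mem, 3, w - 9)[u] < w + 9)))
The weakest precondition is ((store(mem, 3, w - 9)[w] + 2*w = -3 or u > 5) -> ((2*u != 16 -> 2*u + w < -11) and ((mem[4] <= 3*store(mem, 3, w - 9)[u + 1] - 4 and store(mem, 3, w - 9)[w + 8] <= 1) -> store(mem, 3, w - 9)[w + 8] = 5) and (3*w != -35 -> w != -13) and (3*w < 2*u - 33 <-> u < w + 16))) and ((not (store(mem, 3, w - 9)[w] + 2*w = -3 or u > 5)) -> ((6*store(mem, 3, w - 9)[u] != 34 -> 6*store(mem, 3, w - 9)[u] + w < 15) and ((mem[4] <= 3*store(mem, 3, w - 9)[3*store(mem, 3, w - 9)[u] - 8] - 4 and store(mem, 3, w - 9)[w] <= 1) -> store(mem, 3, w - 9)[w] = 5) and (3*w != -11 -> w != -5) and (3*w < 6*store(mem, 3, w - 9)[u] - 27 <-> 3*store(mem, 3, w - 9)[u] < w + 9))).
Check whether ((store(mem, 3, w - 9)[w] + 2*w = -3 or u > 5) -> ((2*u != 16 -> 2*u + w < -15) and ((mem[4] <= 3*store(mem, 3, w - 9)[u + 1] - 4 and store(mem, 3, w - 9)[w + 8] <= 1) -> store(mem, 3, w - 9)[w + 8] = 5) and (3*w != -35 -> w != -13) and (3*w < 2*u - 33 <-> u < w + 16))) and ((not (store(mem, 3, w - 9)[w] + 2*w = -3 or u > 5)) -> ((6*store(mem, 3, w - 9)[u] != 34 -> 6*store(mem, 3, w - 9)[u] + w < 15) and ((mem[4] <= 3*store(mem, 3, w - 9)[3*store(mem, 3, w - 9)[u] - 8] - 4 and store(mem, 3, w - 9)[w] <= 1) -> store(mem, 3, w - 9)[w] = 5) and (3*w != -11 -> w != -5) and (3*w < 6*store(mem, 3, w - 9)[u] - 27 <-> 3*store(mem, 3, w - 9)[u] < w + 9))) implies it.
Every state satisfying the precondition satisfies the weakest precondition: the implication holds.
Answer: valid


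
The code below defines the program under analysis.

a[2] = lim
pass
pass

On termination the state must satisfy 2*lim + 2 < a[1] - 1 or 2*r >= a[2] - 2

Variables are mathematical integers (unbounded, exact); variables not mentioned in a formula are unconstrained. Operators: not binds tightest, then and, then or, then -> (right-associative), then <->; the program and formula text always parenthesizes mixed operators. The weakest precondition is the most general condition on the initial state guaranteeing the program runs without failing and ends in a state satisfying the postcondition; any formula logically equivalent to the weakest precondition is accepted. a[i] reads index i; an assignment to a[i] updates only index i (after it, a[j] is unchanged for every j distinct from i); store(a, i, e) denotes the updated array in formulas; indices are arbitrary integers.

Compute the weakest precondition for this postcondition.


Working backward. After the program, the postcondition 2*lim + 2 < a[1] - 1 or 2*r >= a[2] - 2 must hold; in canonical form it is 2*lim < a[1] - 3 or 2*r >= a[2] - 2.
Before skip: 2*lim < a[1] - 3 or 2*r >= a[2] - 2
Before skip: 2*lim < a[1] - 3 or 2*r >= a[2] - 2
Before a[2] := lim: 2*lim < a[1] - 3 or 2*r >= lim - 2
Answer: WP = 2*lim < a[1] - 3 or 2*r >= lim - 2


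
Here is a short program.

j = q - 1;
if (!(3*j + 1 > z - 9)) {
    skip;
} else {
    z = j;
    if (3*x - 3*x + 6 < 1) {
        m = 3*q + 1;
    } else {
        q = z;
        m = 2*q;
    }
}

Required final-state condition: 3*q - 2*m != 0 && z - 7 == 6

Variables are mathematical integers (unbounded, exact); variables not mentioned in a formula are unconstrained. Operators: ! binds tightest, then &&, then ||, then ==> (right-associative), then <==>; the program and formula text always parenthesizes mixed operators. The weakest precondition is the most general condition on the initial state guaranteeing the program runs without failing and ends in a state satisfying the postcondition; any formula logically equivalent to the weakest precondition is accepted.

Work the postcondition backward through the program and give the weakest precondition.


Working backward. After the program, the postcondition 3*q - 2*m != 0 && z - 7 == 6 must hold; in canonical form it is 3*q != 2*m && z == 13.
Then branch requires 3*q != 2*m && z == 13; else branch requires j != 0 && j == 13.
Before the if: ((!(3*j > z - 10)) ==> (3*q != 2*m && z == 13)) && (3*j > z - 10 ==> (j != 0 && j == 13))
Before j := q - 1: ((!(3*q > z - 7)) ==> (3*q != 2*m && z == 13)) && (3*q > z - 7 ==> (q != 1 && q == 14))
Answer: WP = ((!(3*q > z - 7)) ==> (3*q != 2*m && z == 13)) && (3*q > z - 7 ==> (q != 1 && q == 14))


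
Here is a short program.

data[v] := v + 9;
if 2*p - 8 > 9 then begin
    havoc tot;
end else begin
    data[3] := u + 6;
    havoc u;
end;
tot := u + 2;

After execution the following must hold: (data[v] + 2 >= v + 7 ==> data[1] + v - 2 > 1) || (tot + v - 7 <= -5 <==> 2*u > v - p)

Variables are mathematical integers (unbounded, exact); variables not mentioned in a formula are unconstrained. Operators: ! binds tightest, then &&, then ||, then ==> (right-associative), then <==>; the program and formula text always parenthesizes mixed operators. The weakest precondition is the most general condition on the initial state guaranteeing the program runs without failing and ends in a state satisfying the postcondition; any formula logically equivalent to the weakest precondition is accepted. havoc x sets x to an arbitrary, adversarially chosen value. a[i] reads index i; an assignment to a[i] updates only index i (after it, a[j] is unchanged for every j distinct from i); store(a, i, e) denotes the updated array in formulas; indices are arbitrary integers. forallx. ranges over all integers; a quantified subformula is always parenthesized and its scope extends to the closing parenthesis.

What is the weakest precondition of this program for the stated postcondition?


Working backward. After the program, the postcondition (data[v] + 2 >= v + 7 ==> data[1] + v - 2 > 1) || (tot + v - 7 <= -5 <==> 2*u > v - p) must hold; in canonical form it is (data[v] >= v + 5 ==> data[1] + v > 3) || (tot + v <= 2 <==> p + 2*u > v).
Before tot := u + 2: (data[v] >= v + 5 ==> data[1] + v > 3) || (u + v <= 0 <==> p + 2*u > v)
Then branch requires (data[v] >= v + 5 ==> data[1] + v > 3) || (u + v <= 0 <==> p + 2*u > v); else branch requires forall u_1. ((store(data, 3, u + 6)[v] >= v + 5 ==> data[1] + v > 3) || (u_1 + v <= 0 <==> p + 2*u_1 > v)).
Before the if: (2*p > 17 ==> ((data[v] >= v + 5 ==> data[1] + v > 3) || (u + v <= 0 <==> p + 2*u > v))) && ((!(2*p > 17)) ==> (forall u_1. ((store(data, 3, u + 6)[v] >= v + 5 ==> data[1] + v > 3) || (u_1 + v <= 0 <==> p + 2*u_1 > v))))
Before data[v] := v + 9: (2*p > 17 ==> ((store(data, v, v + 9)[v] >= v + 5 ==> store(data, v, v + 9)[1] + v > 3) || (u + v <= 0 <==> p + 2*u > v))) && ((!(2*p > 17)) ==> (forall u_1. ((store(store(data, v, v + 9), 3, u + 6)[v] >= v + 5 ==> store(data, v, v + 9)[1] + v > 3) || (u_1 + v <= 0 <==> p + 2*u_1 > v))))
Answer: WP = (2*p > 17 ==> ((store(data, v, v + 9)[v] >= v + 5 ==> store(data, v, v + 9)[1] + v > 3) || (u + v <= 0 <==> p + 2*u > v))) && ((!(2*p > 17)) ==> (forall u_1. ((store(store(data, v, v + 9), 3, u + 6)[v] >= v + 5 ==> store(data, v, v + 9)[1] + v > 3) || (u_1 + v <= 0 <==> p + 2*u_1 > v))))


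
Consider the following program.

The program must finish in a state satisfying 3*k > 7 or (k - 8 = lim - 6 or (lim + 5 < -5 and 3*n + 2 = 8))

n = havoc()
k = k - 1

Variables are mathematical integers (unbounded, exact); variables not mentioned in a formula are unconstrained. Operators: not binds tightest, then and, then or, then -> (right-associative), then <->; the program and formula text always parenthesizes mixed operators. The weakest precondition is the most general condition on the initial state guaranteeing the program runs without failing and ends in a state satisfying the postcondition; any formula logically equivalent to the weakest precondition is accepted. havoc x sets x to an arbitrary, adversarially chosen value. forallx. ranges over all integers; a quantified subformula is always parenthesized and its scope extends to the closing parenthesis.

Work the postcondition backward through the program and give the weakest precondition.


Working backward. After the program, the postcondition 3*k > 7 or (k - 8 = lim - 6 or (lim + 5 < -5 and 3*n + 2 = 8)) must hold; in canonical form it is 3*k > 7 or k = lim + 2 or (lim < -10 and 3*n = 6).
Before k := k - 1: 3*k > 10 or k = lim + 3 or (lim < -10 and 3*n = 6)
Before havoc n: forall n_1. (3*k > 10 or k = lim + 3 or (lim < -10 and 3*n_1 = 6))
Answer: WP = forall n_1. (3*k > 10 or k = lim + 3 or (lim < -10 and 3*n_1 = 6))


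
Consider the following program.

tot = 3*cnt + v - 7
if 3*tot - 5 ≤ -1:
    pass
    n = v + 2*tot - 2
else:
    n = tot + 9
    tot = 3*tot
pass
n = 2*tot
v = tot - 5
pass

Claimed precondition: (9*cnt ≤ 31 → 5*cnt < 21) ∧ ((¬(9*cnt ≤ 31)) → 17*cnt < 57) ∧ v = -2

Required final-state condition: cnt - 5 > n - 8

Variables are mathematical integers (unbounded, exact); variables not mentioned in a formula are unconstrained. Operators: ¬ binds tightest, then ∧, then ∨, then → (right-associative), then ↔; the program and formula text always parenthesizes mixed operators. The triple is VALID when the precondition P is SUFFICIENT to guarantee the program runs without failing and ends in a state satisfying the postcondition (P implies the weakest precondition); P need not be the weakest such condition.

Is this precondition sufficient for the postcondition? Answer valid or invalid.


Working backward. After the program, the postcondition cnt - 5 > n - 8 must hold; in canonical form it is cnt > n - 3.
Before skip: cnt > n - 3
Before v := tot - 5: cnt > n - 3
Before n := 2*tot: cnt > 2*tot - 3
Before skip: cnt > 2*tot - 3
Then branch requires cnt > 2*tot - 3; else branch requires cnt > 6*tot - 3.
Before the if: (3*tot ≤ 4 → cnt > 2*tot - 3) ∧ ((¬(3*tot ≤ 4)) → cnt > 6*tot - 3)
Before tot := 3*cnt + v - 7: (9*cnt + 3*v ≤ 25 → 5*cnt + 2*v < 17) ∧ ((¬(9*cnt + 3*v ≤ 25)) → 17*cnt + 6*v < 45)
The weakest precondition is (9*cnt + 3*v ≤ 25 → 5*cnt + 2*v < 17) ∧ ((¬(9*cnt + 3*v ≤ 25)) → 17*cnt + 6*v < 45).
Check whether (9*cnt ≤ 31 → 5*cnt < 21) ∧ ((¬(9*cnt ≤ 31)) → 17*cnt < 57) ∧ v = -2 implies it.
Every state satisfying the precondition satisfies the weakest precondition: the implication holds.
Answer: valid


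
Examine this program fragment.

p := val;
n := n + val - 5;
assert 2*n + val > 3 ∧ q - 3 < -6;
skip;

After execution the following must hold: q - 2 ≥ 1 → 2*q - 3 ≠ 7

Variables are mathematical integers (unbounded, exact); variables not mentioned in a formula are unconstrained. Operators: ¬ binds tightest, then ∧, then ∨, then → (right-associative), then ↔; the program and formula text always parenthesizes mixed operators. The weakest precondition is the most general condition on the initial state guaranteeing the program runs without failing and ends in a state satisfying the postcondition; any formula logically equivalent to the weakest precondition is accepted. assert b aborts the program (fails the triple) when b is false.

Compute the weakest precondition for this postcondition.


Working backward. After the program, the postcondition q - 2 ≥ 1 → 2*q - 3 ≠ 7 must hold; in canonical form it is q ≥ 3 → 2*q ≠ 10.
Before skip: q ≥ 3 → 2*q ≠ 10
Before assert 2*n + val > 3 ∧ q - 3 < -6: 2*n + val > 3 ∧ q < -3 ∧ (q ≥ 3 → 2*q ≠ 10)
Before n := n + val - 5: 2*n + 3*val > 13 ∧ q < -3 ∧ (q ≥ 3 → 2*q ≠ 10)
Before p := val: 2*n + 3*val > 13 ∧ q < -3 ∧ (q ≥ 3 → 2*q ≠ 10)
Answer: WP = 2*n + 3*val > 13 ∧ q < -3 ∧ (q ≥ 3 → 2*q ≠ 10)


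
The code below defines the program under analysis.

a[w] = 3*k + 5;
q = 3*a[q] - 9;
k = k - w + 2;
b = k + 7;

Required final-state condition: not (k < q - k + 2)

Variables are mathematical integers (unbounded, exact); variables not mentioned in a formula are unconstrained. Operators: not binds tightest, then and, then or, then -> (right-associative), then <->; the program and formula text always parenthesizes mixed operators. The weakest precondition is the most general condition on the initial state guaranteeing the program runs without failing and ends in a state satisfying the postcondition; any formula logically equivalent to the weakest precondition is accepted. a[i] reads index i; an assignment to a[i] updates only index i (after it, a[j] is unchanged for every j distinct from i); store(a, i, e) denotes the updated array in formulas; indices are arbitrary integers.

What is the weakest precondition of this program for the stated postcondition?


Working backward. After the program, the postcondition not (k < q - k + 2) must hold; in canonical form it is not (2*k < q + 2).
Before b := k + 7: not (2*k < q + 2)
Before k := k - w + 2: not (2*k < q + 2*w - 2)
Before q := 3*a[q] - 9: not (2*k < 3*a[q] + 2*w - 11)
Before a[w] := 3*k + 5: not (2*k < 3*store(a, w, 3*k + 5)[q] + 2*w - 11)
Answer: WP = not (2*k < 3*store(a, w, 3*k + 5)[q] + 2*w - 11)


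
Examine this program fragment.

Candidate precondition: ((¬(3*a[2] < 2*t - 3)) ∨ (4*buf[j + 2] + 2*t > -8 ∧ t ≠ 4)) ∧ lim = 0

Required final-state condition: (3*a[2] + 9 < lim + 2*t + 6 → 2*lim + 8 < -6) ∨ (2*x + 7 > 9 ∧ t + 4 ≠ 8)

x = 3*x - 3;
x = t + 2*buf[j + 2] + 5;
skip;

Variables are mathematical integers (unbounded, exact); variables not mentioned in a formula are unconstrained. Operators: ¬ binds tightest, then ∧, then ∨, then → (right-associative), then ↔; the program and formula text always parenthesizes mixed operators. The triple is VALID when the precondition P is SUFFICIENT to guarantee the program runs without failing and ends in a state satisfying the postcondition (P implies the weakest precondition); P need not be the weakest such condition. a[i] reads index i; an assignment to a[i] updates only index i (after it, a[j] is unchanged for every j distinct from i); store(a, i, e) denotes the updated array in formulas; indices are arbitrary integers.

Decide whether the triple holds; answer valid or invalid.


Working backward. After the program, the postcondition (3*a[2] + 9 < lim + 2*t + 6 → 2*lim + 8 < -6) ∨ (2*x + 7 > 9 ∧ t + 4 ≠ 8) must hold; in canonical form it is (3*a[2] < lim + 2*t - 3 → 2*lim < -14) ∨ (2*x > 2 ∧ t ≠ 4).
Before skip: (3*a[2] < lim + 2*t - 3 → 2*lim < -14) ∨ (2*x > 2 ∧ t ≠ 4)
Before x := t + 2*buf[j + 2] + 5: (3*a[2] < lim + 2*t - 3 → 2*lim < -14) ∨ (4*buf[j + 2] + 2*t > -8 ∧ t ≠ 4)
Before x := 3*x - 3: (3*a[2] < lim + 2*t - 3 → 2*lim < -14) ∨ (4*buf[j + 2] + 2*t > -8 ∧ t ≠ 4)
The weakest precondition is (3*a[2] < lim + 2*t - 3 → 2*lim < -14) ∨ (4*buf[j + 2] + 2*t > -8 ∧ t ≠ 4).
Check whether ((¬(3*a[2] < 2*t - 3)) ∨ (4*buf[j + 2] + 2*t > -8 ∧ t ≠ 4)) ∧ lim = 0 implies it.
Every state satisfying the precondition satisfies the weakest precondition: the implication holds.
Answer: valid


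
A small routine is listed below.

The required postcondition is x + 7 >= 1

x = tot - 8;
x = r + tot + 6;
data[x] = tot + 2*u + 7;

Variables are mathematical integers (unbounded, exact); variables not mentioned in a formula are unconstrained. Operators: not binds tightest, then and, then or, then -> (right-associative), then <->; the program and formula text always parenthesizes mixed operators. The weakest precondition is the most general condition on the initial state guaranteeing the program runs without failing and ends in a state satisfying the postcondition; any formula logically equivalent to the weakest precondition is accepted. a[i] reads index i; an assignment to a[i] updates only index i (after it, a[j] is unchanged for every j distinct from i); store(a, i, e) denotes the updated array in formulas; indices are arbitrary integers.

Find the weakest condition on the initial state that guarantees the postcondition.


Working backward. After the program, the postcondition x + 7 >= 1 must hold; in canonical form it is x >= -6.
Before data[x] := tot + 2*u + 7: x >= -6
Before x := r + tot + 6: r + tot >= -12
Before x := tot - 8: r + tot >= -12
Answer: WP = r + tot >= -12


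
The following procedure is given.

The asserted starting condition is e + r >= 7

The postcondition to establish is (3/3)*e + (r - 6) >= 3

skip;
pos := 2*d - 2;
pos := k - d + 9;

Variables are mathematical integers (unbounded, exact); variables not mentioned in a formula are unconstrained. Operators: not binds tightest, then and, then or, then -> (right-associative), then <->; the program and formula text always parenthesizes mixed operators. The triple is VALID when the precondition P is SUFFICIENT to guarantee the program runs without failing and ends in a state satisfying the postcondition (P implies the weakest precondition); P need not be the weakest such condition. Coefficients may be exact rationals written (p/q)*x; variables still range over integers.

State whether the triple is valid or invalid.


Working backward. After the program, the postcondition (3/3)*e + (r - 6) >= 3 must hold; in canonical form it is e + r >= 9.
Before pos := k - d + 9: e + r >= 9
Before pos := 2*d - 2: e + r >= 9
Before skip: e + r >= 9
The weakest precondition is e + r >= 9.
Check whether e + r >= 7 implies it.
Countermodel: at the initial state e = 7, r = 0, the precondition holds but the weakest precondition fails.
Answer: invalid


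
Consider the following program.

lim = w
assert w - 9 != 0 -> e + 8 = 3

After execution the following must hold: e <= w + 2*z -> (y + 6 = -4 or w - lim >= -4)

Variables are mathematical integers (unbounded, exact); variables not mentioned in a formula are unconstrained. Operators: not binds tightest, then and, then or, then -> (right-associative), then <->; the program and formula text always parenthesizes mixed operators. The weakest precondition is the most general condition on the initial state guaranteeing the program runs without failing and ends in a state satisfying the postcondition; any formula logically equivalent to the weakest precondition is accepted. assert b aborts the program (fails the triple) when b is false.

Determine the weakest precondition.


Working backward. After the program, the postcondition e <= w + 2*z -> (y + 6 = -4 or w - lim >= -4) must hold; in canonical form it is e <= w + 2*z -> (y = -10 or w >= lim - 4).
Before assert w - 9 != 0 -> e + 8 = 3: (w != 9 -> e = -5) and (e <= w + 2*z -> (y = -10 or w >= lim - 4))
Before lim := w: w != 9 -> e = -5
Answer: WP = w != 9 -> e = -5
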